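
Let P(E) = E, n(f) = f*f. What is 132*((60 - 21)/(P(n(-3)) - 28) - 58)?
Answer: -150612/19 ≈ -7926.9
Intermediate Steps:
n(f) = f²
132*((60 - 21)/(P(n(-3)) - 28) - 58) = 132*((60 - 21)/((-3)² - 28) - 58) = 132*(39/(9 - 28) - 58) = 132*(39/(-19) - 58) = 132*(39*(-1/19) - 58) = 132*(-39/19 - 58) = 132*(-1141/19) = -150612/19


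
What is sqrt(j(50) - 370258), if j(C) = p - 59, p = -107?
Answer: 2*I*sqrt(92606) ≈ 608.63*I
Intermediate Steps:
j(C) = -166 (j(C) = -107 - 59 = -166)
sqrt(j(50) - 370258) = sqrt(-166 - 370258) = sqrt(-370424) = 2*I*sqrt(92606)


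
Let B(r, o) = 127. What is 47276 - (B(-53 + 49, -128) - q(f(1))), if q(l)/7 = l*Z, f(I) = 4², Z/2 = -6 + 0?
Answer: 45805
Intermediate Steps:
Z = -12 (Z = 2*(-6 + 0) = 2*(-6) = -12)
f(I) = 16
q(l) = -84*l (q(l) = 7*(l*(-12)) = 7*(-12*l) = -84*l)
47276 - (B(-53 + 49, -128) - q(f(1))) = 47276 - (127 - (-84)*16) = 47276 - (127 - 1*(-1344)) = 47276 - (127 + 1344) = 47276 - 1*1471 = 47276 - 1471 = 45805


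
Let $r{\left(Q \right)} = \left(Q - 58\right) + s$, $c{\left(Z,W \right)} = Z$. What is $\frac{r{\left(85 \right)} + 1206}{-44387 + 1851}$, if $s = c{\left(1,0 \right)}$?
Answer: $- \frac{617}{21268} \approx -0.029011$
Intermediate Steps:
$s = 1$
$r{\left(Q \right)} = -57 + Q$ ($r{\left(Q \right)} = \left(Q - 58\right) + 1 = \left(-58 + Q\right) + 1 = -57 + Q$)
$\frac{r{\left(85 \right)} + 1206}{-44387 + 1851} = \frac{\left(-57 + 85\right) + 1206}{-44387 + 1851} = \frac{28 + 1206}{-42536} = 1234 \left(- \frac{1}{42536}\right) = - \frac{617}{21268}$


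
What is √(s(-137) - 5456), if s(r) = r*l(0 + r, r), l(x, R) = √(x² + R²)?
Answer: √(-5456 - 18769*√2) ≈ 178.88*I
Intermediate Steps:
l(x, R) = √(R² + x²)
s(r) = r*√2*√(r²) (s(r) = r*√(r² + (0 + r)²) = r*√(r² + r²) = r*√(2*r²) = r*(√2*√(r²)) = r*√2*√(r²))
√(s(-137) - 5456) = √(-137*√2*√((-137)²) - 5456) = √(-137*√2*√18769 - 5456) = √(-137*√2*137 - 5456) = √(-18769*√2 - 5456) = √(-5456 - 18769*√2)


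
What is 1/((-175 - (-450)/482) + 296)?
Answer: 241/29386 ≈ 0.0082012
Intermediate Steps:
1/((-175 - (-450)/482) + 296) = 1/((-175 - 1*(-225/241)) + 296) = 1/((-175 + 225/241) + 296) = 1/(-41950/241 + 296) = 1/(29386/241) = 241/29386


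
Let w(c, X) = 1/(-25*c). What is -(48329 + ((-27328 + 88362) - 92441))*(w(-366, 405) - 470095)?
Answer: 36393885215789/4575 ≈ 7.9549e+9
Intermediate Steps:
w(c, X) = -1/(25*c)
-(48329 + ((-27328 + 88362) - 92441))*(w(-366, 405) - 470095) = -(48329 + ((-27328 + 88362) - 92441))*(-1/25/(-366) - 470095) = -(48329 + (61034 - 92441))*(-1/25*(-1/366) - 470095) = -(48329 - 31407)*(1/9150 - 470095) = -16922*(-4301369249)/9150 = -1*(-36393885215789/4575) = 36393885215789/4575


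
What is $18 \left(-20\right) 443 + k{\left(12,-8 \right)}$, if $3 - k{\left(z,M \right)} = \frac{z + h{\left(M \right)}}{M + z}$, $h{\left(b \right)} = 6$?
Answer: $- \frac{318963}{2} \approx -1.5948 \cdot 10^{5}$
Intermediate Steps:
$k{\left(z,M \right)} = 3 - \frac{6 + z}{M + z}$ ($k{\left(z,M \right)} = 3 - \frac{z + 6}{M + z} = 3 - \frac{6 + z}{M + z}$)
$18 \left(-20\right) 443 + k{\left(12,-8 \right)} = 18 \left(-20\right) 443 + \frac{-6 + 2 \cdot 12 + 3 \left(-8\right)}{-8 + 12} = \left(-360\right) 443 + \frac{-6 + 24 - 24}{4} = -159480 + \frac{1}{4} \left(-6\right) = -159480 - \frac{3}{2} = - \frac{318963}{2}$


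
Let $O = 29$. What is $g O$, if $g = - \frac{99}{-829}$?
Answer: $\frac{2871}{829} \approx 3.4632$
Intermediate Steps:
$g = \frac{99}{829}$ ($g = \left(-99\right) \left(- \frac{1}{829}\right) = \frac{99}{829} \approx 0.11942$)
$g O = \frac{99}{829} \cdot 29 = \frac{2871}{829}$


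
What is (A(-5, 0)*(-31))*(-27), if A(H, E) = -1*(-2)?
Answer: 1674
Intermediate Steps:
A(H, E) = 2
(A(-5, 0)*(-31))*(-27) = (2*(-31))*(-27) = -62*(-27) = 1674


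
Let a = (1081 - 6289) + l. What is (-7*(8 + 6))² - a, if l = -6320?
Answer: 21132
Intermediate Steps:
a = -11528 (a = (1081 - 6289) - 6320 = -5208 - 6320 = -11528)
(-7*(8 + 6))² - a = (-7*(8 + 6))² - 1*(-11528) = (-7*14)² + 11528 = (-98)² + 11528 = 9604 + 11528 = 21132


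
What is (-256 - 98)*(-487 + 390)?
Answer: 34338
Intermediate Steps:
(-256 - 98)*(-487 + 390) = -354*(-97) = 34338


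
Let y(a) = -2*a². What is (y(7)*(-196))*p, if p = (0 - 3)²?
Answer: 172872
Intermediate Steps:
p = 9 (p = (-3)² = 9)
(y(7)*(-196))*p = (-2*7²*(-196))*9 = (-2*49*(-196))*9 = -98*(-196)*9 = 19208*9 = 172872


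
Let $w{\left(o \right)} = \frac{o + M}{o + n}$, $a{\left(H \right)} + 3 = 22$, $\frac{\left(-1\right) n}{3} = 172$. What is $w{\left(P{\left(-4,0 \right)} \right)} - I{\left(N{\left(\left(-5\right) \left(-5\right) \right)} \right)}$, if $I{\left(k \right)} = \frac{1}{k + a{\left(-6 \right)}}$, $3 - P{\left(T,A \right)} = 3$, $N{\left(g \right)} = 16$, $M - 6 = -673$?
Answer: $\frac{22829}{18060} \approx 1.2641$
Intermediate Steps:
$n = -516$ ($n = \left(-3\right) 172 = -516$)
$M = -667$ ($M = 6 - 673 = -667$)
$P{\left(T,A \right)} = 0$ ($P{\left(T,A \right)} = 3 - 3 = 0$)
$a{\left(H \right)} = 19$ ($a{\left(H \right)} = -3 + 22 = 19$)
$I{\left(k \right)} = \frac{1}{19 + k}$ ($I{\left(k \right)} = \frac{1}{k + 19} = \frac{1}{19 + k}$)
$w{\left(o \right)} = \frac{-667 + o}{-516 + o}$ ($w{\left(o \right)} = \frac{o - 667}{o - 516} = \frac{-667 + o}{-516 + o}$)
$w{\left(P{\left(-4,0 \right)} \right)} - I{\left(N{\left(\left(-5\right) \left(-5\right) \right)} \right)} = \frac{-667 + 0}{-516 + 0} - \frac{1}{19 + 16} = \frac{1}{-516} \left(-667\right) - \frac{1}{35} = \left(- \frac{1}{516}\right) \left(-667\right) - \frac{1}{35} = \frac{667}{516} - \frac{1}{35} = \frac{22829}{18060}$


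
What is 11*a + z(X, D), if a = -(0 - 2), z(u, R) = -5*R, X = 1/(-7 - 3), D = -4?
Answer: 42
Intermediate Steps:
X = -1/10 (X = 1/(-10) = -1/10 ≈ -0.10000)
a = 2 (a = -1*(-2) = 2)
11*a + z(X, D) = 11*2 - 5*(-4) = 22 + 20 = 42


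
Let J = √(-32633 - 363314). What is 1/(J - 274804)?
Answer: -274804/75517634363 - I*√395947/75517634363 ≈ -3.6389e-6 - 8.3324e-9*I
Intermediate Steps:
J = I*√395947 (J = √(-395947) = I*√395947 ≈ 629.24*I)
1/(J - 274804) = 1/(I*√395947 - 274804) = 1/(-274804 + I*√395947)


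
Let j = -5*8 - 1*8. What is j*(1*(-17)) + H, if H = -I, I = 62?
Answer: 754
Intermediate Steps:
H = -62 (H = -1*62 = -62)
j = -48 (j = -40 - 8 = -48)
j*(1*(-17)) + H = -48*(-17) - 62 = 816 - 62 = 754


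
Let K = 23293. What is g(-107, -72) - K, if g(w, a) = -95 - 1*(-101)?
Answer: -23287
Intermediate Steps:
g(w, a) = 6 (g(w, a) = -95 + 101 = 6)
g(-107, -72) - K = 6 - 1*23293 = 6 - 23293 = -23287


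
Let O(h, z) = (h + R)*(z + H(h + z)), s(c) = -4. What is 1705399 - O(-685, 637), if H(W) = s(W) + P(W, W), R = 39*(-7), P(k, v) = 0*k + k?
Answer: 2265829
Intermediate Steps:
P(k, v) = k (P(k, v) = 0 + k = k)
R = -273
H(W) = -4 + W
O(h, z) = (-273 + h)*(-4 + h + 2*z) (O(h, z) = (h - 273)*(z + (-4 + (h + z))) = (-273 + h)*(z + (-4 + h + z)) = (-273 + h)*(-4 + h + 2*z))
1705399 - O(-685, 637) = 1705399 - (1092 + (-685)**2 - 546*637 - 277*(-685) + 2*(-685)*637) = 1705399 - (1092 + 469225 - 347802 + 189745 - 872690) = 1705399 - 1*(-560430) = 1705399 + 560430 = 2265829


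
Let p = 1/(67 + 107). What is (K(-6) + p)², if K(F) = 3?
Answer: 273529/30276 ≈ 9.0345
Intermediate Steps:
p = 1/174 ≈ 0.0057471
(K(-6) + p)² = (3 + 1/174)² = (523/174)² = 273529/30276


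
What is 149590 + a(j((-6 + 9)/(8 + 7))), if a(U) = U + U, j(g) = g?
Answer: 747952/5 ≈ 1.4959e+5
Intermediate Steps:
a(U) = 2*U
149590 + a(j((-6 + 9)/(8 + 7))) = 149590 + 2*((-6 + 9)/(8 + 7)) = 149590 + 2*(3/15) = 149590 + 2*(3*(1/15)) = 149590 + 2*(⅕) = 149590 + ⅖ = 747952/5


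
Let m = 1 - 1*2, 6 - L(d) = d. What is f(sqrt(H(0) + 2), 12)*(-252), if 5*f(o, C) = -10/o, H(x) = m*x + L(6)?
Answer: 252*sqrt(2) ≈ 356.38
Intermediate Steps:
L(d) = 6 - d
m = -1 (m = 1 - 2 = -1)
H(x) = -x (H(x) = -x + (6 - 1*6) = -x + (6 - 6) = -x + 0 = -x)
f(o, C) = -2/o (f(o, C) = (-10/o)/5 = -2/o)
f(sqrt(H(0) + 2), 12)*(-252) = -2/sqrt(-1*0 + 2)*(-252) = -2/sqrt(0 + 2)*(-252) = -2*sqrt(2)/2*(-252) = -sqrt(2)*(-252) = 252*sqrt(2)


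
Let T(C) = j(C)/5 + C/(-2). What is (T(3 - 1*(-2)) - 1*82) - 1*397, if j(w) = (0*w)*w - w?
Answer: -965/2 ≈ -482.50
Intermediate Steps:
j(w) = -w (j(w) = 0*w - w = 0 - w = -w)
T(C) = -7*C/10 (T(C) = -C/5 + C/(-2) = -C*(⅕) + C*(-½) = -C/5 - C/2 = -7*C/10)
(T(3 - 1*(-2)) - 1*82) - 1*397 = (-7*(3 - 1*(-2))/10 - 1*82) - 1*397 = (-7*(3 + 2)/10 - 82) - 397 = (-7/10*5 - 82) - 397 = (-7/2 - 82) - 397 = -171/2 - 397 = -965/2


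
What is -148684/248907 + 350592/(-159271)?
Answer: -110945852308/39643666797 ≈ -2.7986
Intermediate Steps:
-148684/248907 + 350592/(-159271) = -148684*1/248907 + 350592*(-1/159271) = -148684/248907 - 350592/159271 = -110945852308/39643666797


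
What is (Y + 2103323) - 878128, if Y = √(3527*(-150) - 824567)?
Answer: 1225195 + I*√1353617 ≈ 1.2252e+6 + 1163.5*I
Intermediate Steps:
Y = I*√1353617 (Y = √(-529050 - 824567) = √(-1353617) = I*√1353617 ≈ 1163.5*I)
(Y + 2103323) - 878128 = (I*√1353617 + 2103323) - 878128 = (2103323 + I*√1353617) - 878128 = 1225195 + I*√1353617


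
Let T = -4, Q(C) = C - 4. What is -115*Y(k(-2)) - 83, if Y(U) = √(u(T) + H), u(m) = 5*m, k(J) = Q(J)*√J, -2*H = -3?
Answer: -83 - 115*I*√74/2 ≈ -83.0 - 494.63*I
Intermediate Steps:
H = 3/2 (H = -½*(-3) = 3/2 ≈ 1.5000)
Q(C) = -4 + C
k(J) = √J*(-4 + J) (k(J) = (-4 + J)*√J = √J*(-4 + J))
Y(U) = I*√74/2 (Y(U) = √(5*(-4) + 3/2) = √(-20 + 3/2) = √(-37/2) = I*√74/2)
-115*Y(k(-2)) - 83 = -115*I*√74/2 - 83 = -83 - 115*I*√74/2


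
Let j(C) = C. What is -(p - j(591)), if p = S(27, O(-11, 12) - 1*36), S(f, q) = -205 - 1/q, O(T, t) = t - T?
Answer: 10347/13 ≈ 795.92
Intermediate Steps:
p = -2664/13 (p = -205 - 1/((12 - 1*(-11)) - 1*36) = -205 - 1/((12 + 11) - 36) = -205 - 1/(23 - 36) = -205 - 1/(-13) = -205 - 1*(-1/13) = -205 + 1/13 = -2664/13 ≈ -204.92)
-(p - j(591)) = -(-2664/13 - 1*591) = -(-2664/13 - 591) = -1*(-10347/13) = 10347/13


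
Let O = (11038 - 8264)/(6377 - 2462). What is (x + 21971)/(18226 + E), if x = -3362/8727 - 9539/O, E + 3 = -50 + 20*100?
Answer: 205968548075/488362064754 ≈ 0.42175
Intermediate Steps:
E = 1947 (E = -3 + (-50 + 20*100) = -3 + (-50 + 2000) = -3 + 1950 = 1947)
O = 2774/3915 ≈ 0.70856
x = -325920755683/24208698 (x = -3362/8727 - 9539/2774/3915 = -3362*1/8727 - 9539*3915/2774 = -3362/8727 - 37345185/2774 = -325920755683/24208698 ≈ -13463.)
(x + 21971)/(18226 + E) = (-325920755683/24208698 + 21971)/(18226 + 1947) = (205968548075/24208698)/20173 = (205968548075/24208698)*(1/20173) = 205968548075/488362064754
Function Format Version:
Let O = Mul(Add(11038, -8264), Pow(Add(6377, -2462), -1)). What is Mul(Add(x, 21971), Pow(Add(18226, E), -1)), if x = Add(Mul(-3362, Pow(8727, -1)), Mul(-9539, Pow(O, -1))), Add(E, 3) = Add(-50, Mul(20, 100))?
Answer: Rational(205968548075, 488362064754) ≈ 0.42175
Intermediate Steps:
E = 1947 (E = Add(-3, Add(-50, Mul(20, 100))) = Add(-3, Add(-50, 2000)) = Add(-3, 1950) = 1947)
O = Rational(2774, 3915) (O = Mul(2774, Pow(3915, -1)) = Mul(2774, Rational(1, 3915)) = Rational(2774, 3915) ≈ 0.70856)
x = Rational(-325920755683, 24208698) (x = Add(Mul(-3362, Pow(8727, -1)), Mul(-9539, Pow(Rational(2774, 3915), -1))) = Add(Mul(-3362, Rational(1, 8727)), Mul(-9539, Rational(3915, 2774))) = Add(Rational(-3362, 8727), Rational(-37345185, 2774)) = Rational(-325920755683, 24208698) ≈ -13463.)
Mul(Add(x, 21971), Pow(Add(18226, E), -1)) = Mul(Add(Rational(-325920755683, 24208698), 21971), Pow(Add(18226, 1947), -1)) = Mul(Rational(205968548075, 24208698), Pow(20173, -1)) = Mul(Rational(205968548075, 24208698), Rational(1, 20173)) = Rational(205968548075, 488362064754)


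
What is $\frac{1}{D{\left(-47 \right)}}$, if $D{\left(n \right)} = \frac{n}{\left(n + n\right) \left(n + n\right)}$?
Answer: $-188$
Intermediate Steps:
$D{\left(n \right)} = \frac{1}{4 n}$ ($D{\left(n \right)} = \frac{n}{2 n 2 n} = \frac{n}{4 n^{2}} = n \frac{1}{4 n^{2}} = \frac{1}{4 n}$)
$\frac{1}{D{\left(-47 \right)}} = \frac{1}{\frac{1}{4} \frac{1}{-47}} = \frac{1}{\frac{1}{4} \left(- \frac{1}{47}\right)} = \frac{1}{- \frac{1}{188}} = -188$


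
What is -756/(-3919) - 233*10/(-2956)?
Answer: 5683003/5792282 ≈ 0.98113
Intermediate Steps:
-756/(-3919) - 233*10/(-2956) = -756*(-1/3919) - 2330*(-1/2956) = 756/3919 + 1165/1478 = 5683003/5792282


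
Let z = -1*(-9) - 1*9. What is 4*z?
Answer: 0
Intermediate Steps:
z = 0 (z = 9 - 9 = 0)
4*z = 4*0 = 0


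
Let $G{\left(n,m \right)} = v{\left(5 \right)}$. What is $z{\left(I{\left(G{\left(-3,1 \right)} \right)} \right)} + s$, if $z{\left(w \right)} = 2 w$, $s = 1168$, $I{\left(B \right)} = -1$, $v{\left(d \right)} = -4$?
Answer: $1166$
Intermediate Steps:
$G{\left(n,m \right)} = -4$
$z{\left(I{\left(G{\left(-3,1 \right)} \right)} \right)} + s = 2 \left(-1\right) + 1168 = -2 + 1168 = 1166$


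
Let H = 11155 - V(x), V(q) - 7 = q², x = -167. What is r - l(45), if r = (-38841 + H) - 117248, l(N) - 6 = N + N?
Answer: -172926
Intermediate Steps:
l(N) = 6 + 2*N (l(N) = 6 + (N + N) = 6 + 2*N)
V(q) = 7 + q²
H = -16741 (H = 11155 - (7 + (-167)²) = 11155 - (7 + 27889) = 11155 - 1*27896 = 11155 - 27896 = -16741)
r = -172830 (r = (-38841 - 16741) - 117248 = -55582 - 117248 = -172830)
r - l(45) = -172830 - (6 + 2*45) = -172830 - (6 + 90) = -172830 - 1*96 = -172830 - 96 = -172926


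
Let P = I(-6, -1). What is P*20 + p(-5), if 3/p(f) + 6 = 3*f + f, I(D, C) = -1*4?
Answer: -2083/26 ≈ -80.115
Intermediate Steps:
I(D, C) = -4
P = -4
p(f) = 3/(-6 + 4*f) (p(f) = 3/(-6 + (3*f + f)) = 3/(-6 + 4*f))
P*20 + p(-5) = -4*20 + 3/(2*(-3 + 2*(-5))) = -80 + 3/(2*(-3 - 10)) = -80 + (3/2)/(-13) = -80 + (3/2)*(-1/13) = -80 - 3/26 = -2083/26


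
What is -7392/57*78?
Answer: -192192/19 ≈ -10115.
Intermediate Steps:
-7392/57*78 = -84*88/57*78 = -2464/19*78 = -192192/19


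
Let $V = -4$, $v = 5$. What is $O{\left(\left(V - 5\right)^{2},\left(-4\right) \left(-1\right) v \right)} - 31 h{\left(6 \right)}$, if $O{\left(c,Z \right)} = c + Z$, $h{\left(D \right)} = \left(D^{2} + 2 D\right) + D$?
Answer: $-1573$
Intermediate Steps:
$h{\left(D \right)} = D^{2} + 3 D$
$O{\left(c,Z \right)} = Z + c$
$O{\left(\left(V - 5\right)^{2},\left(-4\right) \left(-1\right) v \right)} - 31 h{\left(6 \right)} = \left(\left(-4\right) \left(-1\right) 5 + \left(-4 - 5\right)^{2}\right) - 31 \cdot 6 \left(3 + 6\right) = \left(4 \cdot 5 + \left(-9\right)^{2}\right) - 31 \cdot 6 \cdot 9 = \left(20 + 81\right) - 1674 = 101 - 1674 = -1573$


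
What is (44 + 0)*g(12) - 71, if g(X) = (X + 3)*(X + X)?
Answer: 15769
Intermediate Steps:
g(X) = 2*X*(3 + X) (g(X) = (3 + X)*(2*X) = 2*X*(3 + X))
(44 + 0)*g(12) - 71 = (44 + 0)*(2*12*(3 + 12)) - 71 = 44*(2*12*15) - 71 = 44*360 - 71 = 15840 - 71 = 15769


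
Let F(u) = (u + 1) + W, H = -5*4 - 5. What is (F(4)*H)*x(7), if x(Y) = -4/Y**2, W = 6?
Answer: 1100/49 ≈ 22.449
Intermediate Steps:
H = -25 (H = -20 - 5 = -25)
F(u) = 7 + u (F(u) = (u + 1) + 6 = (1 + u) + 6 = 7 + u)
x(Y) = -4/Y**2
(F(4)*H)*x(7) = ((7 + 4)*(-25))*(-4/7**2) = (11*(-25))*(-4*1/49) = -275*(-4/49) = 1100/49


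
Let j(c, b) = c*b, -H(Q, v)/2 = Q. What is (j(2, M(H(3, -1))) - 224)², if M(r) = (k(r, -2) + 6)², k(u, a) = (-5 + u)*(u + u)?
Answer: 1433682496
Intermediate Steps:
H(Q, v) = -2*Q
k(u, a) = 2*u*(-5 + u) (k(u, a) = (-5 + u)*(2*u) = 2*u*(-5 + u))
M(r) = (6 + 2*r*(-5 + r))² (M(r) = (2*r*(-5 + r) + 6)² = (6 + 2*r*(-5 + r))²)
j(c, b) = b*c
(j(2, M(H(3, -1))) - 224)² = ((4*(3 + (-2*3)*(-5 - 2*3))²)*2 - 224)² = ((4*(3 - 6*(-5 - 6))²)*2 - 224)² = ((4*(3 - 6*(-11))²)*2 - 224)² = ((4*(3 + 66)²)*2 - 224)² = ((4*69²)*2 - 224)² = ((4*4761)*2 - 224)² = (19044*2 - 224)² = (38088 - 224)² = 37864² = 1433682496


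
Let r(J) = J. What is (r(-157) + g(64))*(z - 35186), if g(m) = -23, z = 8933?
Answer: 4725540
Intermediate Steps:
(r(-157) + g(64))*(z - 35186) = (-157 - 23)*(8933 - 35186) = -180*(-26253) = 4725540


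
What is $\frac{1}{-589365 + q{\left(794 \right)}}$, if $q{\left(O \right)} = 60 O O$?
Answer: $\frac{1}{37236795} \approx 2.6855 \cdot 10^{-8}$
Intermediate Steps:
$q{\left(O \right)} = 60 O^{2}$
$\frac{1}{-589365 + q{\left(794 \right)}} = \frac{1}{-589365 + 60 \cdot 794^{2}} = \frac{1}{-589365 + 60 \cdot 630436} = \frac{1}{-589365 + 37826160} = \frac{1}{37236795}$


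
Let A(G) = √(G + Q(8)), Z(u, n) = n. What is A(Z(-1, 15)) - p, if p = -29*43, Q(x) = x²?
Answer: 1247 + √79 ≈ 1255.9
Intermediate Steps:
A(G) = √(64 + G) (A(G) = √(G + 8²) = √(G + 64) = √(64 + G))
p = -1247
A(Z(-1, 15)) - p = √(64 + 15) - 1*(-1247) = √79 + 1247 = 1247 + √79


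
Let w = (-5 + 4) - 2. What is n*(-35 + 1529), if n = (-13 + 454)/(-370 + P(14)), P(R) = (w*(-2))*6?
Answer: -329427/167 ≈ -1972.6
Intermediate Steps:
w = -3 (w = -1 - 2 = -3)
P(R) = 36 (P(R) = -3*(-2)*6 = 6*6 = 36)
n = -441/334 (n = (-13 + 454)/(-370 + 36) = 441/(-334) = 441*(-1/334) = -441/334 ≈ -1.3204)
n*(-35 + 1529) = -441*(-35 + 1529)/334 = -441/334*1494 = -329427/167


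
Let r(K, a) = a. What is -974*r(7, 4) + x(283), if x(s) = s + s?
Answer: -3330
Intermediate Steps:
x(s) = 2*s
-974*r(7, 4) + x(283) = -974*4 + 2*283 = -3896 + 566 = -3330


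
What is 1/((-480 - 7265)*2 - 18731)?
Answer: -1/34221 ≈ -2.9222e-5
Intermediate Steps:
1/((-480 - 7265)*2 - 18731) = 1/(-7745*2 - 18731) = 1/(-15490 - 18731) = 1/(-34221) = -1/34221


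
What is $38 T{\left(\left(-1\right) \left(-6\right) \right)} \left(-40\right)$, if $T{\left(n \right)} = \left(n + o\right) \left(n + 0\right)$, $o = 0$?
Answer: $-54720$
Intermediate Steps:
$T{\left(n \right)} = n^{2}$ ($T{\left(n \right)} = \left(n + 0\right) \left(n + 0\right) = n n = n^{2}$)
$38 T{\left(\left(-1\right) \left(-6\right) \right)} \left(-40\right) = 38 \left(\left(-1\right) \left(-6\right)\right)^{2} \left(-40\right) = 38 \cdot 6^{2} \left(-40\right) = 38 \cdot 36 \left(-40\right) = 1368 \left(-40\right) = -54720$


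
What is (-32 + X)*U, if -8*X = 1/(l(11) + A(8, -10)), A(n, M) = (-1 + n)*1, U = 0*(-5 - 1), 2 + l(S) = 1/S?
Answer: 0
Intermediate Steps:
l(S) = -2 + 1/S
U = 0 (U = 0*(-6) = 0)
A(n, M) = -1 + n
X = -11/448 (X = -1/(8*((-2 + 1/11) + (-1 + 8))) = -1/(8*((-2 + 1/11) + 7)) = -1/(8*(-21/11 + 7)) = -1/(8*56/11) = -⅛*11/56 = -11/448 ≈ -0.024554)
(-32 + X)*U = (-32 - 11/448)*0 = -14347/448*0 = 0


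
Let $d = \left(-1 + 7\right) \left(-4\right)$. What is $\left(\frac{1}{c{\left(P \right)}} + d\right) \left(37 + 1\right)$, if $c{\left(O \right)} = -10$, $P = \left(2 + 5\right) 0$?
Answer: $- \frac{4579}{5} \approx -915.8$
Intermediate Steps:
$P = 0$ ($P = 7 \cdot 0 = 0$)
$d = -24$ ($d = 6 \left(-4\right) = -24$)
$\left(\frac{1}{c{\left(P \right)}} + d\right) \left(37 + 1\right) = \left(\frac{1}{-10} - 24\right) \left(37 + 1\right) = \left(- \frac{1}{10} - 24\right) 38 = \left(- \frac{241}{10}\right) 38 = - \frac{4579}{5}$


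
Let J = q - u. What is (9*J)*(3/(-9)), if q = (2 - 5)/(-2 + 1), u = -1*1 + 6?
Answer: 6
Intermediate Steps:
u = 5 (u = -1 + 6 = 5)
q = 3 (q = -3/(-1) = -3*(-1) = 3)
J = -2 (J = 3 - 1*5 = 3 - 5 = -2)
(9*J)*(3/(-9)) = (9*(-2))*(3/(-9)) = -54*(-1)/9 = -18*(-⅓) = 6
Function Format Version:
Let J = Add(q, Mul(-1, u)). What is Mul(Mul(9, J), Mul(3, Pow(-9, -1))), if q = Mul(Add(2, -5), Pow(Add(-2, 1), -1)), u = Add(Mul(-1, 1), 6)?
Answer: 6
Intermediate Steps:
u = 5 (u = Add(-1, 6) = 5)
q = 3 (q = Mul(-3, Pow(-1, -1)) = Mul(-3, -1) = 3)
J = -2 (J = Add(3, Mul(-1, 5)) = Add(3, -5) = -2)
Mul(Mul(9, J), Mul(3, Pow(-9, -1))) = Mul(Mul(9, -2), Mul(3, Pow(-9, -1))) = Mul(-18, Mul(3, Rational(-1, 9))) = Mul(-18, Rational(-1, 3)) = 6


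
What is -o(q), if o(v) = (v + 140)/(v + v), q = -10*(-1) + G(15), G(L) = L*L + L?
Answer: -39/50 ≈ -0.78000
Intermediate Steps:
G(L) = L + L² (G(L) = L² + L = L + L²)
q = 250 (q = -10*(-1) + 15*(1 + 15) = 10 + 15*16 = 10 + 240 = 250)
o(v) = (140 + v)/(2*v) (o(v) = (140 + v)/((2*v)) = (140 + v)*(1/(2*v)) = (140 + v)/(2*v))
-o(q) = -(140 + 250)/(2*250) = -390/(2*250) = -1*39/50 = -39/50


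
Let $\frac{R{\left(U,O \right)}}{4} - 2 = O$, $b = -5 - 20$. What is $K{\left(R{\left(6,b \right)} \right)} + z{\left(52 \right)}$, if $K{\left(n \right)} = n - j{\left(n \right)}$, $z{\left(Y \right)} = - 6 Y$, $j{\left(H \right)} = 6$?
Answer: $-410$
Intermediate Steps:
$b = -25$ ($b = -5 - 20 = -25$)
$R{\left(U,O \right)} = 8 + 4 O$
$K{\left(n \right)} = -6 + n$ ($K{\left(n \right)} = n - 6 = -6 + n$)
$K{\left(R{\left(6,b \right)} \right)} + z{\left(52 \right)} = \left(-6 + \left(8 + 4 \left(-25\right)\right)\right) - 312 = \left(-6 + \left(8 - 100\right)\right) - 312 = \left(-6 - 92\right) - 312 = -98 - 312 = -410$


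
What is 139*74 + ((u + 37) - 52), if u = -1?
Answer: 10270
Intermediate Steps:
139*74 + ((u + 37) - 52) = 139*74 + ((-1 + 37) - 52) = 10286 + (36 - 52) = 10286 - 16 = 10270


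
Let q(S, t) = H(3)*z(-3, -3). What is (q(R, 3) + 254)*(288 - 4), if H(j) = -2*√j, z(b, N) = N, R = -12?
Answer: 72136 + 1704*√3 ≈ 75087.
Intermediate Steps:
q(S, t) = 6*√3 (q(S, t) = -2*√3*(-3) = 6*√3)
(q(R, 3) + 254)*(288 - 4) = (6*√3 + 254)*(288 - 4) = (254 + 6*√3)*284 = 72136 + 1704*√3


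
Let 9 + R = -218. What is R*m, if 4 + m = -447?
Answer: 102377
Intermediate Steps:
R = -227 (R = -9 - 218 = -227)
m = -451 (m = -4 - 447 = -451)
R*m = -227*(-451) = 102377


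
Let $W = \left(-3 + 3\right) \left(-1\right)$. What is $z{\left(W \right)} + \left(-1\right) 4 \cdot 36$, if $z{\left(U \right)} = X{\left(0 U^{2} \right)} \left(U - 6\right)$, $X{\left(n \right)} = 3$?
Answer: $-162$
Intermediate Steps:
$W = 0$ ($W = 0 \left(-1\right) = 0$)
$z{\left(U \right)} = -18 + 3 U$ ($z{\left(U \right)} = 3 \left(U - 6\right) = 3 \left(-6 + U\right) = -18 + 3 U$)
$z{\left(W \right)} + \left(-1\right) 4 \cdot 36 = \left(-18 + 3 \cdot 0\right) + \left(-1\right) 4 \cdot 36 = \left(-18 + 0\right) - 144 = -18 - 144 = -162$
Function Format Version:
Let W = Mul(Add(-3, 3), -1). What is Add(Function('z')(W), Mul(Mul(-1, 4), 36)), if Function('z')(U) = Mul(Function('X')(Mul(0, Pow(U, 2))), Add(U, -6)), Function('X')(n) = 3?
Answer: -162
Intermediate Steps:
W = 0 (W = Mul(0, -1) = 0)
Function('z')(U) = Add(-18, Mul(3, U)) (Function('z')(U) = Mul(3, Add(U, -6)) = Mul(3, Add(-6, U)) = Add(-18, Mul(3, U)))
Add(Function('z')(W), Mul(Mul(-1, 4), 36)) = Add(Add(-18, Mul(3, 0)), Mul(Mul(-1, 4), 36)) = Add(Add(-18, 0), Mul(-4, 36)) = Add(-18, -144) = -162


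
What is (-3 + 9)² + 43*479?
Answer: 20633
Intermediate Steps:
(-3 + 9)² + 43*479 = 6² + 20597 = 36 + 20597 = 20633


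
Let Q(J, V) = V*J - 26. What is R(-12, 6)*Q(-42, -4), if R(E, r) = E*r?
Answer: -10224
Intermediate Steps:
Q(J, V) = -26 + J*V (Q(J, V) = J*V - 26 = -26 + J*V)
R(-12, 6)*Q(-42, -4) = (-12*6)*(-26 - 42*(-4)) = -72*(-26 + 168) = -72*142 = -10224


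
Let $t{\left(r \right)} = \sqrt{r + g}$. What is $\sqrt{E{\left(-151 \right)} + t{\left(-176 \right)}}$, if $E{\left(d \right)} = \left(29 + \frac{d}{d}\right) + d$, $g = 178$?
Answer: $\sqrt{-121 + \sqrt{2}} \approx 10.936 i$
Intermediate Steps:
$t{\left(r \right)} = \sqrt{178 + r}$ ($t{\left(r \right)} = \sqrt{r + 178} = \sqrt{178 + r}$)
$E{\left(d \right)} = 30 + d$ ($E{\left(d \right)} = \left(29 + 1\right) + d = 30 + d$)
$\sqrt{E{\left(-151 \right)} + t{\left(-176 \right)}} = \sqrt{\left(30 - 151\right) + \sqrt{178 - 176}} = \sqrt{-121 + \sqrt{2}}$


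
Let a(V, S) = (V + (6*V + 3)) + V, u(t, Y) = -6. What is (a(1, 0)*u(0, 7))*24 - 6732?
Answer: -8316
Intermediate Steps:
a(V, S) = 3 + 8*V (a(V, S) = (V + (3 + 6*V)) + V = (3 + 7*V) + V = 3 + 8*V)
(a(1, 0)*u(0, 7))*24 - 6732 = ((3 + 8*1)*(-6))*24 - 6732 = ((3 + 8)*(-6))*24 - 6732 = (11*(-6))*24 - 6732 = -66*24 - 6732 = -1584 - 6732 = -8316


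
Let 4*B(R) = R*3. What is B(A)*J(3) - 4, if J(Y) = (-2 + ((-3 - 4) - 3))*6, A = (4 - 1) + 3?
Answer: -328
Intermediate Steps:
A = 6 (A = 3 + 3 = 6)
J(Y) = -72 (J(Y) = (-2 + (-7 - 3))*6 = (-2 - 10)*6 = -12*6 = -72)
B(R) = 3*R/4 (B(R) = (R*3)/4 = (3*R)/4 = 3*R/4)
B(A)*J(3) - 4 = ((¾)*6)*(-72) - 4 = (9/2)*(-72) - 4 = -324 - 4 = -328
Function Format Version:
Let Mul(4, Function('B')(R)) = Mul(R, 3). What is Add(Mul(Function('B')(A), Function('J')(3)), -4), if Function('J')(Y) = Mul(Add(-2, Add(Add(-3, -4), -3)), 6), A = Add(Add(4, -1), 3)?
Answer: -328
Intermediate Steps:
A = 6 (A = Add(3, 3) = 6)
Function('J')(Y) = -72 (Function('J')(Y) = Mul(Add(-2, Add(-7, -3)), 6) = Mul(Add(-2, -10), 6) = Mul(-12, 6) = -72)
Function('B')(R) = Mul(Rational(3, 4), R) (Function('B')(R) = Mul(Rational(1, 4), Mul(R, 3)) = Mul(Rational(1, 4), Mul(3, R)) = Mul(Rational(3, 4), R))
Add(Mul(Function('B')(A), Function('J')(3)), -4) = Add(Mul(Mul(Rational(3, 4), 6), -72), -4) = Add(Mul(Rational(9, 2), -72), -4) = Add(-324, -4) = -328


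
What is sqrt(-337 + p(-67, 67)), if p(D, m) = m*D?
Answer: I*sqrt(4826) ≈ 69.469*I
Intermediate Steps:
p(D, m) = D*m
sqrt(-337 + p(-67, 67)) = sqrt(-337 - 67*67) = sqrt(-337 - 4489) = sqrt(-4826) = I*sqrt(4826)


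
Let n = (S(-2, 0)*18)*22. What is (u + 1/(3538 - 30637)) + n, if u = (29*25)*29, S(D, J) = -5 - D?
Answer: 537562862/27099 ≈ 19837.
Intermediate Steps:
u = 21025 (u = 725*29 = 21025)
n = -1188 (n = ((-5 - 1*(-2))*18)*22 = ((-5 + 2)*18)*22 = -3*18*22 = -54*22 = -1188)
(u + 1/(3538 - 30637)) + n = (21025 + 1/(3538 - 30637)) - 1188 = (21025 + 1/(-27099)) - 1188 = (21025 - 1/27099) - 1188 = 569756474/27099 - 1188 = 537562862/27099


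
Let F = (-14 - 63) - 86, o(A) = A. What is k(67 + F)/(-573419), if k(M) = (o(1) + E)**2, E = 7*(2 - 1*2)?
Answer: -1/573419 ≈ -1.7439e-6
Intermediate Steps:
E = 0 (E = 7*(2 - 2) = 7*0 = 0)
F = -163 (F = -77 - 86 = -163)
k(M) = 1 (k(M) = (1 + 0)**2 = 1**2 = 1)
k(67 + F)/(-573419) = 1/(-573419) = 1*(-1/573419) = -1/573419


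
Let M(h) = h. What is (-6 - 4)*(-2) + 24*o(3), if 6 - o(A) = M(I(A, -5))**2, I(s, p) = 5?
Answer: -436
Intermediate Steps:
o(A) = -19 (o(A) = 6 - 1*5**2 = 6 - 1*25 = 6 - 25 = -19)
(-6 - 4)*(-2) + 24*o(3) = (-6 - 4)*(-2) + 24*(-19) = -10*(-2) - 456 = 20 - 456 = -436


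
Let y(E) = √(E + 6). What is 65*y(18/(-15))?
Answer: 26*√30 ≈ 142.41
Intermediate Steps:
y(E) = √(6 + E)
65*y(18/(-15)) = 65*√(6 + 18/(-15)) = 65*√(6 + 18*(-1/15)) = 65*√(6 - 6/5) = 65*√(24/5) = 65*(2*√30/5) = 26*√30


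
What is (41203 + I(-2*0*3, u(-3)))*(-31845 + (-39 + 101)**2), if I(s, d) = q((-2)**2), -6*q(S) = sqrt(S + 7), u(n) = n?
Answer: -1153725203 + 28001*sqrt(11)/6 ≈ -1.1537e+9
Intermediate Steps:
q(S) = -sqrt(7 + S)/6 (q(S) = -sqrt(S + 7)/6 = -sqrt(7 + S)/6)
I(s, d) = -sqrt(11)/6 (I(s, d) = -sqrt(7 + (-2)**2)/6 = -sqrt(7 + 4)/6 = -sqrt(11)/6)
(41203 + I(-2*0*3, u(-3)))*(-31845 + (-39 + 101)**2) = (41203 - sqrt(11)/6)*(-31845 + (-39 + 101)**2) = (41203 - sqrt(11)/6)*(-31845 + 62**2) = (41203 - sqrt(11)/6)*(-31845 + 3844) = (41203 - sqrt(11)/6)*(-28001) = -1153725203 + 28001*sqrt(11)/6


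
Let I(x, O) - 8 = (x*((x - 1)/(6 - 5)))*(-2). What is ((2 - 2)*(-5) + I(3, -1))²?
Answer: 16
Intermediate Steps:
I(x, O) = 8 - 2*x*(-1 + x) (I(x, O) = 8 + (x*((x - 1)/(6 - 5)))*(-2) = 8 + (x*((-1 + x)/1))*(-2) = 8 + (x*((-1 + x)*1))*(-2) = 8 + (x*(-1 + x))*(-2) = 8 - 2*x*(-1 + x))
((2 - 2)*(-5) + I(3, -1))² = ((2 - 2)*(-5) + (8 - 2*3² + 2*3))² = (0*(-5) + (8 - 2*9 + 6))² = (0 + (8 - 18 + 6))² = (0 - 4)² = (-4)² = 16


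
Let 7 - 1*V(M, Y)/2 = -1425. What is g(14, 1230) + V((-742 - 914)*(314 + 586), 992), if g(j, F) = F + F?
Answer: 5324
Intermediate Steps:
g(j, F) = 2*F
V(M, Y) = 2864 (V(M, Y) = 14 - 2*(-1425) = 14 + 2850 = 2864)
g(14, 1230) + V((-742 - 914)*(314 + 586), 992) = 2*1230 + 2864 = 2460 + 2864 = 5324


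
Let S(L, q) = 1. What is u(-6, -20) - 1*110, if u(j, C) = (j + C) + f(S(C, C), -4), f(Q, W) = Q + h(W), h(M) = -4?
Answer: -139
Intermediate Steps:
f(Q, W) = -4 + Q (f(Q, W) = Q - 4 = -4 + Q)
u(j, C) = -3 + C + j (u(j, C) = (j + C) + (-4 + 1) = (C + j) - 3 = -3 + C + j)
u(-6, -20) - 1*110 = (-3 - 20 - 6) - 1*110 = -29 - 110 = -139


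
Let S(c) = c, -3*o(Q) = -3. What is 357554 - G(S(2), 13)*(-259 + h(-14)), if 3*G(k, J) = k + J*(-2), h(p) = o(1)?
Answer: 355490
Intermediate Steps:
o(Q) = 1 (o(Q) = -1/3*(-3) = 1)
h(p) = 1
G(k, J) = -2*J/3 + k/3 (G(k, J) = (k + J*(-2))/3 = (k - 2*J)/3 = -2*J/3 + k/3)
357554 - G(S(2), 13)*(-259 + h(-14)) = 357554 - (-2/3*13 + (1/3)*2)*(-259 + 1) = 357554 - (-26/3 + 2/3)*(-258) = 357554 - (-8)*(-258) = 357554 - 1*2064 = 357554 - 2064 = 355490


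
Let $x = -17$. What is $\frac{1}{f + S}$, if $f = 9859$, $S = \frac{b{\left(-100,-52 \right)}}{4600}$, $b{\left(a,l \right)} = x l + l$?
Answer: $\frac{575}{5669029} \approx 0.00010143$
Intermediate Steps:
$b{\left(a,l \right)} = - 16 l$ ($b{\left(a,l \right)} = - 17 l + l = - 16 l$)
$S = \frac{104}{575}$ ($S = \frac{\left(-16\right) \left(-52\right)}{4600} = 832 \cdot \frac{1}{4600} = \frac{104}{575} \approx 0.18087$)
$\frac{1}{f + S} = \frac{1}{9859 + \frac{104}{575}} = \frac{1}{\frac{5669029}{575}} = \frac{575}{5669029}$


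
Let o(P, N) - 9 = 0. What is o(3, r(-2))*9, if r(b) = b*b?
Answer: 81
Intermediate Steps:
r(b) = b**2
o(P, N) = 9 (o(P, N) = 9 + 0 = 9)
o(3, r(-2))*9 = 9*9 = 81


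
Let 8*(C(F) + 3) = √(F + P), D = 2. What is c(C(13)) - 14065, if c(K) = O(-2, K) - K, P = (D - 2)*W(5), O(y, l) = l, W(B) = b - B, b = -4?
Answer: -14065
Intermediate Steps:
W(B) = -4 - B
P = 0 (P = (2 - 2)*(-4 - 1*5) = 0*(-4 - 5) = 0*(-9) = 0)
C(F) = -3 + √F/8 (C(F) = -3 + √(F + 0)/8 = -3 + √F/8)
c(K) = 0 (c(K) = K - K = 0)
c(C(13)) - 14065 = 0 - 14065 = -14065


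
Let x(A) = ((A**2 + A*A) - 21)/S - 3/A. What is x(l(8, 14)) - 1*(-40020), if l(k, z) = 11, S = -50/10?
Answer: 2198654/55 ≈ 39976.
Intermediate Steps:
S = -5 (S = -50*1/10 = -5)
x(A) = 21/5 - 3/A - 2*A**2/5 (x(A) = ((A**2 + A*A) - 21)/(-5) - 3/A = ((A**2 + A**2) - 21)*(-1/5) - 3/A = (2*A**2 - 21)*(-1/5) - 3/A = (-21 + 2*A**2)*(-1/5) - 3/A = (21/5 - 2*A**2/5) - 3/A = 21/5 - 3/A - 2*A**2/5)
x(l(8, 14)) - 1*(-40020) = (1/5)*(-15 + 11*(21 - 2*11**2))/11 - 1*(-40020) = (1/5)*(1/11)*(-15 + 11*(21 - 2*121)) + 40020 = (1/5)*(1/11)*(-15 + 11*(21 - 242)) + 40020 = (1/5)*(1/11)*(-15 + 11*(-221)) + 40020 = (1/5)*(1/11)*(-15 - 2431) + 40020 = (1/5)*(1/11)*(-2446) + 40020 = -2446/55 + 40020 = 2198654/55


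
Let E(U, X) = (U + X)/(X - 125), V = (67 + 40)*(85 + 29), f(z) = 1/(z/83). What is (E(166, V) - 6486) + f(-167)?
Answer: -13075952097/2016191 ≈ -6485.5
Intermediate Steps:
f(z) = 83/z (f(z) = 1/(z*(1/83)) = 1/(z/83) = 83/z)
V = 12198 (V = 107*114 = 12198)
E(U, X) = (U + X)/(-125 + X)
(E(166, V) - 6486) + f(-167) = ((166 + 12198)/(-125 + 12198) - 6486) + 83/(-167) = (12364/12073 - 6486) + 83*(-1/167) = ((1/12073)*12364 - 6486) - 83/167 = (12364/12073 - 6486) - 83/167 = -78293114/12073 - 83/167 = -13075952097/2016191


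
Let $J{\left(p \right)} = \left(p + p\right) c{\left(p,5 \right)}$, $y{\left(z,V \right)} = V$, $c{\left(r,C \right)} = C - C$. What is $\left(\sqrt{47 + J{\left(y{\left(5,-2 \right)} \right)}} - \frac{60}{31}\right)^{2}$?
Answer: $\frac{48767}{961} - \frac{120 \sqrt{47}}{31} \approx 24.208$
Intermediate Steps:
$c{\left(r,C \right)} = 0$
$J{\left(p \right)} = 0$ ($J{\left(p \right)} = \left(p + p\right) 0 = 2 p 0 = 0$)
$\left(\sqrt{47 + J{\left(y{\left(5,-2 \right)} \right)}} - \frac{60}{31}\right)^{2} = \left(\sqrt{47 + 0} - \frac{60}{31}\right)^{2} = \left(\sqrt{47} - \frac{60}{31}\right)^{2} = \left(- \frac{60}{31} + \sqrt{47}\right)^{2}$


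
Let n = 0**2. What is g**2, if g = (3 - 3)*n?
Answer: 0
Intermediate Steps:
n = 0
g = 0 (g = (3 - 3)*0 = 0*0 = 0)
g**2 = 0**2 = 0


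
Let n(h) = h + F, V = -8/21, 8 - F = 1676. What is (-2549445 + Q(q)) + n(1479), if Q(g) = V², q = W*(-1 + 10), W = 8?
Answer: -1124388530/441 ≈ -2.5496e+6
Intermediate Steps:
q = 72 (q = 8*(-1 + 10) = 8*9 = 72)
F = -1668 (F = 8 - 1*1676 = 8 - 1676 = -1668)
V = -8/21 (V = -8*1/21 = -8/21 ≈ -0.38095)
Q(g) = 64/441 (Q(g) = (-8/21)² = 64/441)
n(h) = -1668 + h (n(h) = h - 1668 = -1668 + h)
(-2549445 + Q(q)) + n(1479) = (-2549445 + 64/441) + (-1668 + 1479) = -1124305181/441 - 189 = -1124388530/441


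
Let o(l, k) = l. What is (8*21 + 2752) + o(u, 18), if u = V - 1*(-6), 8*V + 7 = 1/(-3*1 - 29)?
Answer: 748831/256 ≈ 2925.1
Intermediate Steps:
V = -225/256 (V = -7/8 + 1/(8*(-3*1 - 29)) = -7/8 + 1/(8*(-3 - 29)) = -7/8 + (⅛)/(-32) = -7/8 + (⅛)*(-1/32) = -7/8 - 1/256 = -225/256 ≈ -0.87891)
u = 1311/256 (u = -225/256 - 1*(-6) = -225/256 + 6 = 1311/256 ≈ 5.1211)
(8*21 + 2752) + o(u, 18) = (8*21 + 2752) + 1311/256 = (168 + 2752) + 1311/256 = 2920 + 1311/256 = 748831/256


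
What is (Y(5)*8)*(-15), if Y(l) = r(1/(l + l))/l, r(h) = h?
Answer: -12/5 ≈ -2.4000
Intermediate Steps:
Y(l) = 1/(2*l**2) (Y(l) = 1/((l + l)*l) = 1/(((2*l))*l) = (1/(2*l))/l = 1/(2*l**2))
(Y(5)*8)*(-15) = (((1/2)/5**2)*8)*(-15) = (((1/2)*(1/25))*8)*(-15) = ((1/50)*8)*(-15) = (4/25)*(-15) = -12/5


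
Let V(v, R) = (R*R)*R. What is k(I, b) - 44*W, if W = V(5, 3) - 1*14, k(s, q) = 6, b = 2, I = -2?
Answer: -566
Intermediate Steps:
V(v, R) = R³ (V(v, R) = R²*R = R³)
W = 13 (W = 3³ - 1*14 = 27 - 14 = 13)
k(I, b) - 44*W = 6 - 44*13 = 6 - 572 = -566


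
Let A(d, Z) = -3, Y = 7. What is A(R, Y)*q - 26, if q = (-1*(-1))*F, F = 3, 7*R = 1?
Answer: -35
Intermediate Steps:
R = ⅐ (R = (⅐)*1 = ⅐ ≈ 0.14286)
q = 3 (q = -1*(-1)*3 = 1*3 = 3)
A(R, Y)*q - 26 = -3*3 - 26 = -9 - 26 = -35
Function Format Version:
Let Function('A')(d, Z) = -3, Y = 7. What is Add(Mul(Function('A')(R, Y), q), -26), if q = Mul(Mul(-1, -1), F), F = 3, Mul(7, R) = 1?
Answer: -35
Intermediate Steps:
R = Rational(1, 7) (R = Mul(Rational(1, 7), 1) = Rational(1, 7) ≈ 0.14286)
q = 3 (q = Mul(Mul(-1, -1), 3) = Mul(1, 3) = 3)
Add(Mul(Function('A')(R, Y), q), -26) = Add(Mul(-3, 3), -26) = Add(-9, -26) = -35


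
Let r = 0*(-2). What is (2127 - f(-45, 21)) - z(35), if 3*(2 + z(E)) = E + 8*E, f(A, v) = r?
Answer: 2024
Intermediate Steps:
r = 0
f(A, v) = 0
z(E) = -2 + 3*E (z(E) = -2 + (E + 8*E)/3 = -2 + (9*E)/3 = -2 + 3*E)
(2127 - f(-45, 21)) - z(35) = (2127 - 1*0) - (-2 + 3*35) = (2127 + 0) - (-2 + 105) = 2127 - 1*103 = 2127 - 103 = 2024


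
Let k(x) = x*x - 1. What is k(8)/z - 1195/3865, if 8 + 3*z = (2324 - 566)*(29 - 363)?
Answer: -140482117/453890140 ≈ -0.30951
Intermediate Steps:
k(x) = -1 + x² (k(x) = x² - 1 = -1 + x²)
z = -587180/3 (z = -8/3 + ((2324 - 566)*(29 - 363))/3 = -8/3 + (1758*(-334))/3 = -8/3 + (⅓)*(-587172) = -8/3 - 195724 = -587180/3 ≈ -1.9573e+5)
k(8)/z - 1195/3865 = (-1 + 8²)/(-587180/3) - 1195/3865 = (-1 + 64)*(-3/587180) - 1195*1/3865 = 63*(-3/587180) - 239/773 = -189/587180 - 239/773 = -140482117/453890140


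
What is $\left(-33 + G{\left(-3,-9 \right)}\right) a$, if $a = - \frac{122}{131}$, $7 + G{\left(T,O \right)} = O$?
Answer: $\frac{5978}{131} \approx 45.634$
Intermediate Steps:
$G{\left(T,O \right)} = -7 + O$
$a = - \frac{122}{131}$ ($a = \left(-122\right) \frac{1}{131} = - \frac{122}{131} \approx -0.9313$)
$\left(-33 + G{\left(-3,-9 \right)}\right) a = \left(-33 - 16\right) \left(- \frac{122}{131}\right) = \left(-49\right) \left(- \frac{122}{131}\right) = \frac{5978}{131}$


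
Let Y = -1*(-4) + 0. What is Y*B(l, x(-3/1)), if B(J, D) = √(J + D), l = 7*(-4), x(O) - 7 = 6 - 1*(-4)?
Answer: 4*I*√11 ≈ 13.266*I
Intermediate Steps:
x(O) = 17 (x(O) = 7 + (6 - 1*(-4)) = 7 + (6 + 4) = 7 + 10 = 17)
Y = 4 (Y = 4 + 0 = 4)
l = -28
B(J, D) = √(D + J)
Y*B(l, x(-3/1)) = 4*√(17 - 28) = 4*√(-11) = 4*(I*√11) = 4*I*√11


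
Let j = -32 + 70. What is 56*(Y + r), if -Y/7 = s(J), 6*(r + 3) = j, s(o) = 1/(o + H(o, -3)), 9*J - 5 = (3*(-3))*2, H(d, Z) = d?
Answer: 12572/39 ≈ 322.36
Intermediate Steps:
J = -13/9 (J = 5/9 + ((3*(-3))*2)/9 = 5/9 + (-9*2)/9 = 5/9 + (1/9)*(-18) = 5/9 - 2 = -13/9 ≈ -1.4444)
j = 38
s(o) = 1/(2*o) (s(o) = 1/(o + o) = 1/(2*o))
r = 10/3 (r = -3 + (1/6)*38 = -3 + 19/3 = 10/3 ≈ 3.3333)
Y = 63/26 (Y = -7/(2*(-13/9)) = -7*(-9)/(2*13) = -7*(-9/26) = 63/26 ≈ 2.4231)
56*(Y + r) = 56*(63/26 + 10/3) = 56*(449/78) = 12572/39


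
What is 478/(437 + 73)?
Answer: 239/255 ≈ 0.93725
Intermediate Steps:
478/(437 + 73) = 478/510 = 478*(1/510) = 239/255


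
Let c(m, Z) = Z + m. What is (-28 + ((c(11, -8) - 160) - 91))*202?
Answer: -55752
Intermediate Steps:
(-28 + ((c(11, -8) - 160) - 91))*202 = (-28 + (((-8 + 11) - 160) - 91))*202 = (-28 + ((3 - 160) - 91))*202 = (-28 + (-157 - 91))*202 = (-28 - 248)*202 = -276*202 = -55752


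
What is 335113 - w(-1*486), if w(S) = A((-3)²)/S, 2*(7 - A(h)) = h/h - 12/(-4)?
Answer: 162864923/486 ≈ 3.3511e+5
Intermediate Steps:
A(h) = 5 (A(h) = 7 - (h/h - 12/(-4))/2 = 7 - (1 - 12*(-¼))/2 = 7 - (1 + 3)/2 = 7 - ½*4 = 7 - 2 = 5)
w(S) = 5/S
335113 - w(-1*486) = 335113 - 5/((-1*486)) = 335113 - 5/(-486) = 335113 - 5*(-1)/486 = 335113 - 1*(-5/486) = 335113 + 5/486 = 162864923/486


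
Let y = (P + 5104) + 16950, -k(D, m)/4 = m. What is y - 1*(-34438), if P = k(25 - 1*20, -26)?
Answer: 56596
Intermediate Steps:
k(D, m) = -4*m
P = 104 (P = -4*(-26) = 104)
y = 22158 (y = (104 + 5104) + 16950 = 5208 + 16950 = 22158)
y - 1*(-34438) = 22158 - 1*(-34438) = 22158 + 34438 = 56596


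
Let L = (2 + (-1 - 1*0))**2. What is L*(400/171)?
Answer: 400/171 ≈ 2.3392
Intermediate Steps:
L = 1 (L = (2 + (-1 + 0))**2 = (2 - 1)**2 = 1**2 = 1)
L*(400/171) = 1*(400/171) = 400/171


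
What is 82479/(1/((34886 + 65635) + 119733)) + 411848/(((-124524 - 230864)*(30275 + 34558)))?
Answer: 104642010979345065004/5760217551 ≈ 1.8166e+10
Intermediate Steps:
82479/(1/((34886 + 65635) + 119733)) + 411848/(((-124524 - 230864)*(30275 + 34558))) = 82479/(1/(100521 + 119733)) + 411848/((-355388*64833)) = 82479/(1/220254) + 411848/(-23040870204) = 82479/(1/220254) + 411848*(-1/23040870204) = 82479*220254 - 102962/5760217551 = 18166329666 - 102962/5760217551 = 104642010979345065004/5760217551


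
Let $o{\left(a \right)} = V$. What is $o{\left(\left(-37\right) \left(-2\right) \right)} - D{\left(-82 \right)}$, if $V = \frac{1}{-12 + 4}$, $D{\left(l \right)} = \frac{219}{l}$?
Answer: $\frac{835}{328} \approx 2.5457$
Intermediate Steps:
$V = - \frac{1}{8}$ ($V = \frac{1}{-8} = - \frac{1}{8} \approx -0.125$)
$o{\left(a \right)} = - \frac{1}{8}$
$o{\left(\left(-37\right) \left(-2\right) \right)} - D{\left(-82 \right)} = - \frac{1}{8} - \frac{219}{-82} = - \frac{1}{8} - 219 \left(- \frac{1}{82}\right) = - \frac{1}{8} - - \frac{219}{82} = - \frac{1}{8} + \frac{219}{82} = \frac{835}{328}$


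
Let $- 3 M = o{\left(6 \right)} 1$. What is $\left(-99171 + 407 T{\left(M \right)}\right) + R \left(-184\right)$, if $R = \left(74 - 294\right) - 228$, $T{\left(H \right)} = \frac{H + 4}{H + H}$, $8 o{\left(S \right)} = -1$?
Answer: $\frac{6001}{2} \approx 3000.5$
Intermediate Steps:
$o{\left(S \right)} = - \frac{1}{8}$ ($o{\left(S \right)} = \frac{1}{8} \left(-1\right) = - \frac{1}{8}$)
$M = \frac{1}{24}$ ($M = - \frac{\left(- \frac{1}{8}\right) 1}{3} = \left(- \frac{1}{3}\right) \left(- \frac{1}{8}\right) = \frac{1}{24} \approx 0.041667$)
$T{\left(H \right)} = \frac{4 + H}{2 H}$
$R = -448$ ($R = -220 - 228 = -448$)
$\left(-99171 + 407 T{\left(M \right)}\right) + R \left(-184\right) = \left(-99171 + 407 \frac{\frac{1}{\frac{1}{24}} \left(4 + \frac{1}{24}\right)}{2}\right) - -82432 = \left(-99171 + 407 \cdot \frac{1}{2} \cdot 24 \cdot \frac{97}{24}\right) + 82432 = \left(-99171 + 407 \cdot \frac{97}{2}\right) + 82432 = \left(-99171 + \frac{39479}{2}\right) + 82432 = - \frac{158863}{2} + 82432 = \frac{6001}{2}$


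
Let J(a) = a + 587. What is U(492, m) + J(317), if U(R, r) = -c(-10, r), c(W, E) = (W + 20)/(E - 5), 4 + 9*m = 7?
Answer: 6343/7 ≈ 906.14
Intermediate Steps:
m = 1/3 (m = -4/9 + (1/9)*7 = -4/9 + 7/9 = 1/3 ≈ 0.33333)
c(W, E) = (20 + W)/(-5 + E)
U(R, r) = -10/(-5 + r) (U(R, r) = -(20 - 10)/(-5 + r) = -10/(-5 + r))
J(a) = 587 + a
U(492, m) + J(317) = -10/(-5 + 1/3) + (587 + 317) = -10/(-14/3) + 904 = -10*(-3/14) + 904 = 15/7 + 904 = 6343/7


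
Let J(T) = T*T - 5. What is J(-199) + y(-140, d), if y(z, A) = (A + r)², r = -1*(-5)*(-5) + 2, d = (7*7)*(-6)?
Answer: 140085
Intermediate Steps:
d = -294 (d = 49*(-6) = -294)
r = -23 (r = 5*(-5) + 2 = -25 + 2 = -23)
J(T) = -5 + T² (J(T) = T² - 5 = -5 + T²)
y(z, A) = (-23 + A)² (y(z, A) = (A - 23)² = (-23 + A)²)
J(-199) + y(-140, d) = (-5 + (-199)²) + (-23 - 294)² = (-5 + 39601) + (-317)² = 39596 + 100489 = 140085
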